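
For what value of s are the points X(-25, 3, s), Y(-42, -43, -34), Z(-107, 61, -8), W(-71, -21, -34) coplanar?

-6

Coplanarity ⇔ det[XY; XZ; XW] = 0.
Expanding, this is linear in s: (-1586)s + (-9516) = 0.
So s = -6.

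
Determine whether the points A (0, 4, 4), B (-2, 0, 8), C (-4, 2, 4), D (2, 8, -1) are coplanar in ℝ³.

No

With A as base: AB = (-2, -4, 4), AC = (-4, -2, 0), AD = (2, 4, -5).
AC × AD = (10, -20, -12).
AB · (AC × AD) = 12.
Since 12 ≠ 0, the four points are not coplanar.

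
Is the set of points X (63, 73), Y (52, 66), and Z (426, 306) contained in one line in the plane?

XY = (-11, -7), XZ = (363, 233).
If collinear, XZ would be a scalar multiple of XY. But (-11)·(233) ≠ (-7)·(363) (difference -22), so they are not parallel; the points are not collinear.

No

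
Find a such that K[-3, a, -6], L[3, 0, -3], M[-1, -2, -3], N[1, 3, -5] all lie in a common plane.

The points are coplanar iff KL · (KM × KN) = 0.
Expanding, this is linear in a: (8)a + (-24) = 0.
So a = 3.

3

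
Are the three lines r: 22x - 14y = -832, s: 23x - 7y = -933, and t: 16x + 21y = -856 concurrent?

No

Intersecting r and s: solving the 2×2 system gives (x, y) = (-517/12, -695/84).
Substitute into t: (16)(-517/12) + (21)(-695/84) = -10357/12.
But t requires -856 ≠ -10357/12, so the three lines have no common point.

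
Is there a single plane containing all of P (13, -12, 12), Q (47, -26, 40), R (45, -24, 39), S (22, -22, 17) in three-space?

No

The four points are coplanar iff the 3×3 determinant with rows PQ, PR, PS is zero.
Rows: (34, -14, 28), (32, -12, 27), (9, -10, 5).
Expanding along the first row: (34)(210) − (-14)(-83) + (28)(-212) = 42.
Nonzero ⇒ not coplanar.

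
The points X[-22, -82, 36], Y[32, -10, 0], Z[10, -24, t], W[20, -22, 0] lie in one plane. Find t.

-16

The points are coplanar iff XY · (XZ × XW) = 0.
Expanding, this is linear in t: (-216)t + (-3456) = 0.
So t = -16.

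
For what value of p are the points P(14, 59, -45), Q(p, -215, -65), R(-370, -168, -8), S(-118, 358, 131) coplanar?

Normal to plane PRS: n = (-51015, 62700, -144780); plane equation n·X = 9500190.
Requiring n·Q = 9500190: (-51015)p + (-4069800) = 9500190.
So p = -266.

-266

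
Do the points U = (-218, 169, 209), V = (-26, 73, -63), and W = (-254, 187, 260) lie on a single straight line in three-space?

UV = (192, -96, -272), UW = (-36, 18, 51).
Each component of UW is -3/16 times the corresponding component of UV, so UW = -3/16·UV and the points are collinear.

Yes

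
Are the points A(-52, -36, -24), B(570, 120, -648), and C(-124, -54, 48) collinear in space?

No

AB = (622, 156, -624), AC = (-72, -18, 72).
AB × AC = (0, 144, 36).
The cross product is nonzero, so the points do not lie on one line.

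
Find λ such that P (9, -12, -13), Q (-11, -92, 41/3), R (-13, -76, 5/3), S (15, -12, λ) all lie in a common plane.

-19/3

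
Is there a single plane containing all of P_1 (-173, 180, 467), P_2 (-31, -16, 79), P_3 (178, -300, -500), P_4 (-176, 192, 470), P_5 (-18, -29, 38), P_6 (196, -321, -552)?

The plane through P_1, P_2, P_3 has normal n = P_1P_2 × P_1P_3 = (3292, 1126, 636) and equation n·P = -69824.
Checking the remaining points: n·P_4 = -64280, n·P_5 = -67742, n·P_6 = -67286.
Since n·P_4 = -64280 ≠ -69824, P_4 is off the plane and the points are not all coplanar.

No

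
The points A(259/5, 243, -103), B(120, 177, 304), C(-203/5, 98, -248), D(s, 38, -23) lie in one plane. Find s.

Coplanarity ⇔ det[AB; AC; AD] = 0.
Expanding, this is linear in s: (68585)s + (850454) = 0.
So s = -62/5.

-62/5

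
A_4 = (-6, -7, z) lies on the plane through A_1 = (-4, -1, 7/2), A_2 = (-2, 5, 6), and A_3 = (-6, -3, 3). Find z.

A normal to the plane is n = A_1A_2 × A_1A_3 = (2, -4, 8).
A_4 lies in the plane iff n · A_1A_4 = 0.
This gives (8)z + (-8) = 0, so z = 1.

1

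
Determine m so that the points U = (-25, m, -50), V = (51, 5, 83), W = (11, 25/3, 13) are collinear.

34/3

Direction VW = (-40, 10/3, -70). From the x-coordinate of U, the parameter along the line is τ = (-25 − 51)/(-40) = 19/10.
Then m = 5 + 19/10·(10/3) = 34/3.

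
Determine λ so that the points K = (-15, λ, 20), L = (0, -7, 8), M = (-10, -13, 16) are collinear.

Direction LM = (-10, -6, 8). From the x-coordinate of K, the parameter along the line is τ = (-15 − 0)/(-10) = 3/2.
Then λ = (-7) + 3/2·(-6) = -16.

-16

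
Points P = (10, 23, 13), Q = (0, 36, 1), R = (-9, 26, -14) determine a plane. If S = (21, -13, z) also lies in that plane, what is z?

22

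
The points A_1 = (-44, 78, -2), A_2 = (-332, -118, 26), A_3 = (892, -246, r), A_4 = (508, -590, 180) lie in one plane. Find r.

124

The points are coplanar iff A_1A_2 · (A_1A_3 × A_1A_4) = 0.
Expanding, this is linear in r: (-300576)r + (37271424) = 0.
So r = 124.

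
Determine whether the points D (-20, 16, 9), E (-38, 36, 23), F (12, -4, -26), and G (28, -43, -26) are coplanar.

No

The four points are coplanar iff the 3×3 determinant with rows DE, DF, DG is zero.
Rows: (-18, 20, 14), (32, -20, -35), (48, -59, -35).
Expanding along the first row: (-18)(-1365) − (20)(560) + (14)(-928) = 378.
Nonzero ⇒ not coplanar.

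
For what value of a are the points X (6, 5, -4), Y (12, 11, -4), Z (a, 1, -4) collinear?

2

Direction XY = (6, 6, 0). From the y-coordinate of Z, the parameter along the line is τ = (1 − 5)/6 = -2/3.
Then a = 6 + (-2/3)·(6) = 2.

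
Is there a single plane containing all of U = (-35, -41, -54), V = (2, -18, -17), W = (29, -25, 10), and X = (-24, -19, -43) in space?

Yes

The four points are coplanar iff the 3×3 determinant with rows UV, UW, UX is zero.
Rows: (37, 23, 37), (64, 16, 64), (11, 22, 11).
Expanding along the first row: (37)(-1232) − (23)(0) + (37)(1232) = 0.
Zero determinant ⇒ coplanar.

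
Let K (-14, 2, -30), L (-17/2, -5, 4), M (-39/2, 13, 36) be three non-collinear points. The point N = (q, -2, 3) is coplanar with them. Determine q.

-21/2

A normal to the plane is n = KL × KM = (-836, -550, 22).
N lies in the plane iff n · KN = 0.
This gives (-836)q + (-8778) = 0, so q = -21/2.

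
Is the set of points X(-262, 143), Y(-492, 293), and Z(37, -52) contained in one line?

XY = (-230, 150), XZ = (299, -195).
Checking proportionality: XZ = -13/10·XY, so the vectors are parallel and the points are collinear.

Yes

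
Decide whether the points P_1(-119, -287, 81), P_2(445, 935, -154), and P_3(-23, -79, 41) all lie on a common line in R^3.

P_1P_2 = (564, 1222, -235), P_1P_3 = (96, 208, -40).
P_1P_2 × P_1P_3 = (0, 0, 0).
The cross product vanishes, so the three points are collinear.

Yes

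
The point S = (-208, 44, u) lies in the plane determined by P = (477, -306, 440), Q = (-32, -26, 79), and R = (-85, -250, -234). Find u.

-75

The plane through P, Q, R has equation −168504x − 140184y + 128856z = 19216536.
Substituting S: (128856)u + (28880736) = 19216536, so u = -75.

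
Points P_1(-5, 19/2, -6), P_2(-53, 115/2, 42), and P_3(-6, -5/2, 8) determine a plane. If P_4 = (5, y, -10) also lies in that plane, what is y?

-13/2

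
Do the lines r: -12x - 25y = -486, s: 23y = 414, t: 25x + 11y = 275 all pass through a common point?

Lines aᵢx + bᵢy = cᵢ with pairwise distinct directions are concurrent exactly when det[aᵢ bᵢ cᵢ] = 0.
Here the determinant is -552.
Nonzero, so no common point exists.

No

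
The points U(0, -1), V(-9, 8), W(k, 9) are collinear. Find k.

The three points are collinear iff det[UV; UW] = 0.
This determinant is linear in k: (-9)k + (-90) = 0, so k = -10.

-10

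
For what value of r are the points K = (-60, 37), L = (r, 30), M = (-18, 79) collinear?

Collinearity: (L − K) must be parallel to (M − K) = (42, 42).
Cross-multiplying the components: (r − (-60))·(42) = (-7)·(42).
Solving gives r = -67.

-67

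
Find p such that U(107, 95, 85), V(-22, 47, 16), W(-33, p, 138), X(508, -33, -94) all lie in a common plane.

133

The points are coplanar iff UV · (UW × UX) = 0.
Expanding, this is linear in p: (50760)p + (-6751080) = 0.
So p = 133.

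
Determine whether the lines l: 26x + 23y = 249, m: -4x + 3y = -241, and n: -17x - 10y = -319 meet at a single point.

Intersecting l and m: solving the 2×2 system gives (x, y) = (37, -31).
Substitute into n: (-17)(37) + (-10)(-31) = -319.
This equals -319, so (37, -31) lies on all three lines and they are concurrent.

Yes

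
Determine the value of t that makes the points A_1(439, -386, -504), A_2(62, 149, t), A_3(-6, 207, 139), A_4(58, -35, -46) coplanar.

60

Normal to plane A_1A_3A_4: n = (45901, -41173, 69738); plane equation n·P = 895365.
Requiring n·A_2 = 895365: (69738)t + (-3288915) = 895365.
So t = 60.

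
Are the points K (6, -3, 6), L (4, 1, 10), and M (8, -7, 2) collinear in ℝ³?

Yes

KL = (-2, 4, 4), KM = (2, -4, -4).
Each component of KM is -1 times the corresponding component of KL, so KM = -1·KL and the points are collinear.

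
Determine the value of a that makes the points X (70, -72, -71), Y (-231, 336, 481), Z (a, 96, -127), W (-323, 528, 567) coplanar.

Normal to plane XYW: n = (-70896, -24898, -20256); plane equation n·P = -1731888.
Requiring n·Z = -1731888: (-70896)a + (182304) = -1731888.
So a = 27.

27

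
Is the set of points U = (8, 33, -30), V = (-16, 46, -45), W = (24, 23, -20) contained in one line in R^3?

UV = (-24, 13, -15), UW = (16, -10, 10).
Comparing components 2 and 3: (13)(10) − (-15)(-10) = -20 ≠ 0, so UV and UW are not parallel and the points are not collinear.

No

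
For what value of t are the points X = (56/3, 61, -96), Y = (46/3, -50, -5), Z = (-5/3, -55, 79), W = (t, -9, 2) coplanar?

Normal to plane XYZ: n = (-8869, -1267, -5611/3); plane equation n·P = -189869/3.
Requiring n·W = -189869/3: (-8869)t + (22987/3) = -189869/3.
So t = 8.

8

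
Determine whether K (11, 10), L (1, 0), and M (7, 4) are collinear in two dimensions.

No

KL = (-10, -10), KM = (-4, -6).
Twice the signed area of △KLM is (-10)(-6) − (-10)(-4) = 20.
The area is nonzero, so the three points are not collinear.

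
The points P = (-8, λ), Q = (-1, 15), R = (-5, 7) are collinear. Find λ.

1

The three points are collinear iff det[PQ; PR] = 0.
This determinant is linear in λ: (-4)λ + (4) = 0, so λ = 1.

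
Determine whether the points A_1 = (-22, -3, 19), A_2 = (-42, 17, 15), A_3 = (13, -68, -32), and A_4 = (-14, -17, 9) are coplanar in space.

Yes

The four points are coplanar iff the 3×3 determinant with rows A_1A_2, A_1A_3, A_1A_4 is zero.
Rows: (-20, 20, -4), (35, -65, -51), (8, -14, -10).
Expanding along the first row: (-20)(-64) − (20)(58) + (-4)(30) = 0.
Zero determinant ⇒ coplanar.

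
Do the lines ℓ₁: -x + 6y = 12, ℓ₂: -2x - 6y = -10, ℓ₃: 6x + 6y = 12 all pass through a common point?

No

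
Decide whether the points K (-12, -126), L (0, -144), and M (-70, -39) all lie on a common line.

Yes

KL = (12, -18), KM = (-58, 87).
Twice the signed area of △KLM is (12)(87) − (-18)(-58) = 0.
The triangle is degenerate (zero area), so the points are collinear.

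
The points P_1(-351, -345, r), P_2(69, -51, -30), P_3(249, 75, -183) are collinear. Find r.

Collinearity requires P_1P_2 × P_1P_3 = 0; each component is linear in r.
The x-component gives (126)r + (-41202) = 0, so r = 327.
The remaining components then also vanish.

327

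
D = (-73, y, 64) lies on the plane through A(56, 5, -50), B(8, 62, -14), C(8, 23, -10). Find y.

-10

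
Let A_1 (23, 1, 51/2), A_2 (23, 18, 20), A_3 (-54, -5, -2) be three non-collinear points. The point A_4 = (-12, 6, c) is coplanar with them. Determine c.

The plane through A_1, A_2, A_3 has equation −(1001/2)x + (847/2)y + 1309z = 44583/2.
Substituting A_4: (1309)c + (8547) = 44583/2, so c = 21/2.

21/2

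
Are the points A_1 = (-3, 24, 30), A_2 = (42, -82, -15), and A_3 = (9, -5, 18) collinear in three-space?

A_1A_2 = (45, -106, -45), A_1A_3 = (12, -29, -12).
A_1A_2 × A_1A_3 = (-33, 0, -33).
The cross product is nonzero, so the points do not lie on one line.

No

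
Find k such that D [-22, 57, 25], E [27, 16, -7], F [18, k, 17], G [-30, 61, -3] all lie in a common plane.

Normal to plane DEG: n = (1276, 1628, -132); plane equation n·P = 61424.
Requiring n·F = 61424: (1628)k + (20724) = 61424.
So k = 25.

25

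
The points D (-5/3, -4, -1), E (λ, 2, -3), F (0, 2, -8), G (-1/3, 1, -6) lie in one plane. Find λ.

Coplanarity ⇔ det[DE; DF; DG] = 0.
Expanding, this is linear in λ: (5)λ + (5/3) = 0.
So λ = -1/3.

-1/3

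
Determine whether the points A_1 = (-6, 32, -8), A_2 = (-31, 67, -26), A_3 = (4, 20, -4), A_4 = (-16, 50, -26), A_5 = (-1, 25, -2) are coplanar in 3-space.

No

The plane through A_1, A_2, A_3 has normal n = A_1A_2 × A_1A_3 = (-76, -80, -50) and equation n·P = -1704.
Checking the remaining points: n·A_4 = -1484, n·A_5 = -1824.
Since n·A_4 = -1484 ≠ -1704, A_4 is off the plane and the points are not all coplanar.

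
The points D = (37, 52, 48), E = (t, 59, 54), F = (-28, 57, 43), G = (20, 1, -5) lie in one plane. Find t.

31

The points are coplanar iff DE · (DF × DG) = 0.
Expanding, this is linear in t: (-520)t + (16120) = 0.
So t = 31.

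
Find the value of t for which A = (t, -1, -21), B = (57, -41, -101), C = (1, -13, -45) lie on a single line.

-23

Direction BC = (-56, 28, 56). From the y-coordinate of A, the parameter along the line is τ = (-1 − (-41))/28 = 10/7.
Then t = 57 + 10/7·(-56) = -23.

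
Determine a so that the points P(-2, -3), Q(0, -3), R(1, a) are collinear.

-3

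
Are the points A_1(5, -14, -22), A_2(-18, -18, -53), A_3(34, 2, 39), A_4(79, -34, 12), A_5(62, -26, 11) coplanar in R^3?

The plane through A_1, A_2, A_3 has normal n = A_1A_2 × A_1A_3 = (252, 504, -252) and equation n·P = -252.
Checking the remaining points: n·A_4 = -252, n·A_5 = -252.
All equal -252, so all 5 points lie in one plane.

Yes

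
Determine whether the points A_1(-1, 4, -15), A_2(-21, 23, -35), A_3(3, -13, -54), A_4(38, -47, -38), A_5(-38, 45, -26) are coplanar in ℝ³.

No

The plane through A_1, A_2, A_3 has normal n = A_1A_2 × A_1A_3 = (-1081, -860, 264) and equation n·P = -6319.
Checking the remaining points: n·A_4 = -10690, n·A_5 = -4486.
Since n·A_4 = -10690 ≠ -6319, A_4 is off the plane and the points are not all coplanar.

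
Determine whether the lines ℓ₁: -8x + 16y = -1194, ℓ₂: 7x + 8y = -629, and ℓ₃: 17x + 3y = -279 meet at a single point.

No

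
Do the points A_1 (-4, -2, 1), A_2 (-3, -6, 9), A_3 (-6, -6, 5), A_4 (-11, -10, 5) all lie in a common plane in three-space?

A normal to the plane through A_1, A_2, A_3 is n = A_1A_2 × A_1A_3 = (16, -20, -12).
The plane has equation n·P = -36. For A_4: n·A_4 = -36.
Equal, so A_4 lies in the plane and all four are coplanar.

Yes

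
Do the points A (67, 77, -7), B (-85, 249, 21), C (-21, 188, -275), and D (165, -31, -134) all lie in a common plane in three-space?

No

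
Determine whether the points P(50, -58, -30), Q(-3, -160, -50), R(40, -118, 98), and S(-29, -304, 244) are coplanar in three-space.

Yes

With P as base: PQ = (-53, -102, -20), PR = (-10, -60, 128), PS = (-79, -246, 274).
PR × PS = (15048, -7372, -2280).
PQ · (PR × PS) = 0.
The scalar triple product vanishes, so the four points are coplanar.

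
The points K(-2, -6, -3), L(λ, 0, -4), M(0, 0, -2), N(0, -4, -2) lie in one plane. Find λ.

The points are coplanar iff KL · (KM × KN) = 0.
Expanding, this is linear in λ: (4)λ + (16) = 0.
So λ = -4.

-4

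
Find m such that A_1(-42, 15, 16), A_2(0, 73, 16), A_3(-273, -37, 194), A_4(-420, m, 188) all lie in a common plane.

The points are coplanar iff A_1A_2 · (A_1A_3 × A_1A_4) = 0.
Expanding, this is linear in m: (-7476)m + (-1861524) = 0.
So m = -249.

-249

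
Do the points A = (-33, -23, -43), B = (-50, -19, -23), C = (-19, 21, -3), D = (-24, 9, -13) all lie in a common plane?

A normal to the plane through A, B, C is n = AB × AC = (-720, 960, -804).
The plane has equation n·P = 36252. For D: n·D = 36372.
36372 ≠ 36252, so D is off the plane.

No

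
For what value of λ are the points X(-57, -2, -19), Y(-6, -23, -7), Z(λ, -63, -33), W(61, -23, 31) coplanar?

5

Normal to plane XYW: n = (-798, -1134, 1407); plane equation n·P = 21021.
Requiring n·Z = 21021: (-798)λ + (25011) = 21021.
So λ = 5.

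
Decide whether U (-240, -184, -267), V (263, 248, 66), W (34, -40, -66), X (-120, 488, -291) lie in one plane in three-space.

The four points are coplanar iff the 3×3 determinant with rows UV, UW, UX is zero.
Rows: (503, 432, 333), (274, 144, 201), (120, 672, -24).
Expanding along the first row: (503)(-138528) − (432)(-30696) + (333)(166848) = -858528.
Nonzero ⇒ not coplanar.

No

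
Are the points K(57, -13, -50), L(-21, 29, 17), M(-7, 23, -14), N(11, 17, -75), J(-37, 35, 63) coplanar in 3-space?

Yes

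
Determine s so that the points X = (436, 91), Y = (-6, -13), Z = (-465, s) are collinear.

-121

Collinearity: (Z − X) must be parallel to (Y − X) = (-442, -104).
Cross-multiplying the components: (s − 91)·(-442) = (-901)·(-104).
Solving gives s = -121.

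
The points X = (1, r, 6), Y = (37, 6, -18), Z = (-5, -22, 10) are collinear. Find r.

Direction YZ = (-42, -28, 28). From the x-coordinate of X, the parameter along the line is τ = (1 − 37)/(-42) = 6/7.
Then r = 6 + 6/7·(-28) = -18.

-18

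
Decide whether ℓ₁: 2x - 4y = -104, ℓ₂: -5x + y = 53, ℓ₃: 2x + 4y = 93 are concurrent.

Lines aᵢx + bᵢy = cᵢ with pairwise distinct directions are concurrent exactly when det[aᵢ bᵢ cᵢ] = 0.
Here the determinant is -234.
Nonzero, so no common point exists.

No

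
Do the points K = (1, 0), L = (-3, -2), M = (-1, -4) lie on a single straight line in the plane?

No

KL = (-4, -2), KM = (-2, -4).
det[KL; KM] = (-4)(-4) − (-2)(-2) = 12.
The determinant is nonzero, so they are not collinear.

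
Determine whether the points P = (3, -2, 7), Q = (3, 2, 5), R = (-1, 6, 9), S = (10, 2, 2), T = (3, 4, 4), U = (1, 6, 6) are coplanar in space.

The plane through P, Q, R has normal n = PQ × PR = (24, 8, 16) and equation n·X = 168.
Checking the remaining points: n·S = 288, n·T = 168, n·U = 168.
Since n·S = 288 ≠ 168, S is off the plane and the points are not all coplanar.

No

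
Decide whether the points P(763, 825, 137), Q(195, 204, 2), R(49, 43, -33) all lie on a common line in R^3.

PQ = (-568, -621, -135), PR = (-714, -782, -170).
PQ × PR = (0, -170, 782).
The cross product is nonzero, so the points do not lie on one line.

No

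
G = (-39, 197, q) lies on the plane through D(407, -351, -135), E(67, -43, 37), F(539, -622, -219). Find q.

107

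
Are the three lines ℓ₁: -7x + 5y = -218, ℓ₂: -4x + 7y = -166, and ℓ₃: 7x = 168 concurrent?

The three lines meet at one point iff the augmented coefficient matrix [aᵢ bᵢ cᵢ] has rank < 3, i.e. its determinant vanishes.
Here the determinant is 0.
It vanishes, so the lines are concurrent at (24, -10).

Yes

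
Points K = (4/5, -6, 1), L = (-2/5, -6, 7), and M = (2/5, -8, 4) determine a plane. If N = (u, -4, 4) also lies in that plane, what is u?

0

The plane through K, L, M has equation 12x + (6/5)y + (12/5)z = 24/5.
Substituting N: (12)u + (24/5) = 24/5, so u = 0.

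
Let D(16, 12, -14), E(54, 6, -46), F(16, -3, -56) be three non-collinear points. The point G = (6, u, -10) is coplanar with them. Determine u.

12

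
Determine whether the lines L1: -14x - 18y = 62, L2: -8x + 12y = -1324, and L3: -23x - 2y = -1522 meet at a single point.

No

Intersecting L1 and L2: solving the 2×2 system gives (x, y) = (74, -61).
Substitute into L3: (-23)(74) + (-2)(-61) = -1580.
But L3 requires -1522 ≠ -1580, so the three lines have no common point.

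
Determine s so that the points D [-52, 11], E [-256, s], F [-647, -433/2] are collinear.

Collinearity: (E − D) must be parallel to (F − D) = (-595, -455/2).
Cross-multiplying the components: (s − 11)·(-595) = (-204)·(-455/2).
Solving gives s = -67.

-67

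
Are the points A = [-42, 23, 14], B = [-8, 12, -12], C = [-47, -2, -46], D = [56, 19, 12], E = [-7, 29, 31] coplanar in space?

No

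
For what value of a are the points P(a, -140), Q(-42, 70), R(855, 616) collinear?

-387

The three points are collinear iff det[PQ; PR] = 0.
This determinant is linear in a: (-546)a + (-211302) = 0, so a = -387.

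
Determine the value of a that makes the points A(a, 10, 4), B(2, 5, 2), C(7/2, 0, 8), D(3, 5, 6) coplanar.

5/2

The points are coplanar iff AB · (AC × AD) = 0.
Expanding, this is linear in a: (20)a + (-50) = 0.
So a = 5/2.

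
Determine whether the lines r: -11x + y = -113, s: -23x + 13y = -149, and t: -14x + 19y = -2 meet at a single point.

Yes

Intersecting r and s: solving the 2×2 system gives (x, y) = (11, 8).
Substitute into t: (-14)(11) + (19)(8) = -2.
This equals -2, so (11, 8) lies on all three lines and they are concurrent.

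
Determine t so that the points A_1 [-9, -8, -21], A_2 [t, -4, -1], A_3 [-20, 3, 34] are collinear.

Direction A_1A_3 = (-11, 11, 55). From the y-coordinate of A_2, the parameter along the line is τ = (-4 − (-8))/11 = 4/11.
Then t = (-9) + 4/11·(-11) = -13.

-13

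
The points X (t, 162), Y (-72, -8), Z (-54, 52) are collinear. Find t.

-21

Collinearity: (X − Y) must be parallel to (Z − Y) = (18, 60).
Cross-multiplying the components: (t − (-72))·(60) = (170)·(18).
Solving gives t = -21.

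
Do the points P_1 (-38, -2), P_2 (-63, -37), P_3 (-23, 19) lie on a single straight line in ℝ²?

Yes

P_1P_2 = (-25, -35), P_1P_3 = (15, 21).
Checking proportionality: P_1P_3 = -3/5·P_1P_2, so the vectors are parallel and the points are collinear.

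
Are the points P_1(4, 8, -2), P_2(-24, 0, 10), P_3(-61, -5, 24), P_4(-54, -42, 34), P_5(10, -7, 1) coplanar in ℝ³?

Yes

The plane through P_1, P_2, P_3 has normal n = P_1P_2 × P_1P_3 = (-52, -52, -156) and equation n·P = -312.
Checking the remaining points: n·P_4 = -312, n·P_5 = -312.
All equal -312, so all 5 points lie in one plane.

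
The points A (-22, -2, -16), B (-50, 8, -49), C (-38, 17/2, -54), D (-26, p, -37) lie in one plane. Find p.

7/2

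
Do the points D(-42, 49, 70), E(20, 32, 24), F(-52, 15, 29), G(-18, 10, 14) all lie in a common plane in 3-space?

No

With D as base: DE = (62, -17, -46), DF = (-10, -34, -41), DG = (24, -39, -56).
DF × DG = (305, -1544, 1206).
DE · (DF × DG) = -10318.
Since -10318 ≠ 0, the four points are not coplanar.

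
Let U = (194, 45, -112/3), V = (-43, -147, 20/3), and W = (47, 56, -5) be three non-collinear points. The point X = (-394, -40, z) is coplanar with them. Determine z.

87

A normal to the plane is n = UV × UW = (-6692, 1195, -30831).
X lies in the plane iff n · UX = 0.
This gives (-30831)z + (2682297) = 0, so z = 87.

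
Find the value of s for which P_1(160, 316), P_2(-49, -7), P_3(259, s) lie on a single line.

The three points are collinear iff det[P_1P_2; P_1P_3] = 0.
This determinant is linear in s: (-209)s + (98021) = 0, so s = 469.

469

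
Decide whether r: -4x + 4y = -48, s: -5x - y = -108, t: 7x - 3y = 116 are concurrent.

The three lines meet at one point iff the augmented coefficient matrix [aᵢ bᵢ cᵢ] has rank < 3, i.e. its determinant vanishes.
Here the determinant is 0.
It vanishes, so the lines are concurrent at (20, 8).

Yes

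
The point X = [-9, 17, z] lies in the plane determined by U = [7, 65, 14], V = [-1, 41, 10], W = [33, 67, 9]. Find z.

6

A normal to the plane is n = UV × UW = (128, -144, 608).
X lies in the plane iff n · UX = 0.
This gives (608)z + (-3648) = 0, so z = 6.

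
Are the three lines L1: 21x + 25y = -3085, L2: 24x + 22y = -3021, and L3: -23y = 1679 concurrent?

No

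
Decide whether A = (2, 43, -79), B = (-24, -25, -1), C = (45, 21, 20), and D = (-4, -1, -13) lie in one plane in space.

Yes

A normal to the plane through A, B, C is n = AB × AC = (-5016, 5928, 3496).
The plane has equation n·P = -31312. For D: n·D = -31312.
Equal, so D lies in the plane and all four are coplanar.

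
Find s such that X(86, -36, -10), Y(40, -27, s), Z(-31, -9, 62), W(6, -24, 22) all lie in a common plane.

14

Coplanarity ⇔ det[XY; XZ; XW] = 0.
Expanding, this is linear in s: (756)s + (-10584) = 0.
So s = 14.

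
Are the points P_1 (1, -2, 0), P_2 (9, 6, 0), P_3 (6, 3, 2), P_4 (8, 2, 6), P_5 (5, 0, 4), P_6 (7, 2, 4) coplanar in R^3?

No

The plane through P_1, P_2, P_3 has normal n = P_1P_2 × P_1P_3 = (16, -16, 0) and equation n·P = 48.
Checking the remaining points: n·P_4 = 96, n·P_5 = 80, n·P_6 = 80.
Since n·P_4 = 96 ≠ 48, P_4 is off the plane and the points are not all coplanar.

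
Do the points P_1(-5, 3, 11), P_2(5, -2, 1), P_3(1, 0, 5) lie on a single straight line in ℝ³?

P_1P_2 = (10, -5, -10), P_1P_3 = (6, -3, -6).
Each component of P_1P_3 is 3/5 times the corresponding component of P_1P_2, so P_1P_3 = 3/5·P_1P_2 and the points are collinear.

Yes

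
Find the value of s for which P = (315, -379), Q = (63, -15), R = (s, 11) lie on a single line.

45

Collinearity: (R − P) must be parallel to (Q − P) = (-252, 364).
Cross-multiplying the components: (s − 315)·(364) = (390)·(-252).
Solving gives s = 45.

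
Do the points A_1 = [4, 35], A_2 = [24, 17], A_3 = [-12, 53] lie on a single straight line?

A_1A_2 = (20, -18), A_1A_3 = (-16, 18).
Twice the signed area of △A_1A_2A_3 is (20)(18) − (-18)(-16) = 72.
The area is nonzero, so the three points are not collinear.

No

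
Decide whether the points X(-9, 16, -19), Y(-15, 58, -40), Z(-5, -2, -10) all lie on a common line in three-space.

XY = (-6, 42, -21), XZ = (4, -18, 9).
Comparing components 3 and 1: (-21)(4) − (-6)(9) = -30 ≠ 0, so XY and XZ are not parallel and the points are not collinear.

No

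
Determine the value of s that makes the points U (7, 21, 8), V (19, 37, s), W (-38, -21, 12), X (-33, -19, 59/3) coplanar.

Normal to plane UWX: n = (-330, 365, 120); plane equation n·P = 6315.
Requiring n·V = 6315: (120)s + (7235) = 6315.
So s = -23/3.

-23/3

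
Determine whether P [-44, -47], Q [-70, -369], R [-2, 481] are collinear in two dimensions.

No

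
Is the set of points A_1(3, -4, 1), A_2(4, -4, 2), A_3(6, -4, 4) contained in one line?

Yes

A_1A_2 = (1, 0, 1), A_1A_3 = (3, 0, 3).
A_1A_2 × A_1A_3 = (0, 0, 0).
The cross product vanishes, so the three points are collinear.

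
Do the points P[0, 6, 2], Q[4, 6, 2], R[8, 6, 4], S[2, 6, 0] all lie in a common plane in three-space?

Yes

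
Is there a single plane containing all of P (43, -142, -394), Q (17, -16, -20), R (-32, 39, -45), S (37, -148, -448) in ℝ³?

Yes

With P as base: PQ = (-26, 126, 374), PR = (-75, 181, 349), PS = (-6, -6, -54).
PR × PS = (-7680, -6144, 1536).
PQ · (PR × PS) = 0.
The scalar triple product vanishes, so the four points are coplanar.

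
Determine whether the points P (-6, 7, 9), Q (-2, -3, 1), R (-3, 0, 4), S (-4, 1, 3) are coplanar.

Yes

A normal to the plane through P, Q, R is n = PQ × PR = (-6, -4, 2).
The plane has equation n·X = 26. For S: n·S = 26.
Equal, so S lies in the plane and all four are coplanar.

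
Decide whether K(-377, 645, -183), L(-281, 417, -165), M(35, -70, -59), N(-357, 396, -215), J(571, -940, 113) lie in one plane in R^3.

Yes

The plane through K, L, M has normal n = KL × KM = (-15402, -4488, 25296) and equation n·P = -1717374.
Checking the remaining points: n·N = -1717374, n·J = -1717374.
All equal -1717374, so all 5 points lie in one plane.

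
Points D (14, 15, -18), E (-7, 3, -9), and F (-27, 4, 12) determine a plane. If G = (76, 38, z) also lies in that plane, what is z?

-57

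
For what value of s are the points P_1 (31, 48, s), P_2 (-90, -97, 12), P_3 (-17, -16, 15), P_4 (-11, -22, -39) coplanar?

The points are coplanar iff P_1P_2 · (P_1P_3 × P_1P_4) = 0.
Expanding, this is linear in s: (924)s + (-58212) = 0.
So s = 63.

63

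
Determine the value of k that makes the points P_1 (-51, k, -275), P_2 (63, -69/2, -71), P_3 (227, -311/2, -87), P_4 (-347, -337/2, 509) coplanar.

Coplanarity ⇔ det[P_1P_2; P_1P_3; P_1P_4] = 0.
Expanding, this is linear in k: (88560)k + (-19793160) = 0.
So k = 447/2.

447/2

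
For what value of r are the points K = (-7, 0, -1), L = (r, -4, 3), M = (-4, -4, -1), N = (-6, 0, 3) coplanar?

-3

The points are coplanar iff KL · (KM × KN) = 0.
Expanding, this is linear in r: (-16)r + (-48) = 0.
So r = -3.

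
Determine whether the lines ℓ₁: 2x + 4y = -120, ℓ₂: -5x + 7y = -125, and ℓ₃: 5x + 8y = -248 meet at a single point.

No

Intersecting ℓ₁ and ℓ₂: solving the 2×2 system gives (x, y) = (-10, -25).
Substitute into ℓ₃: (5)(-10) + (8)(-25) = -250.
But ℓ₃ requires -248 ≠ -250, so the three lines have no common point.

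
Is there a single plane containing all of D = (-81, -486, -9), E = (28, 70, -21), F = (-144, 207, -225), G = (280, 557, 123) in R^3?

With D as base: DE = (109, 556, -12), DF = (-63, 693, -216), DG = (361, 1043, 132).
DF × DG = (316764, -69660, -315882).
DE · (DF × DG) = -413100.
Since -413100 ≠ 0, the four points are not coplanar.

No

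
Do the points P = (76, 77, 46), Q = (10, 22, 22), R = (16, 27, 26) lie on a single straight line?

PQ = (-66, -55, -24), PR = (-60, -50, -20).
PQ × PR = (-100, 120, 0).
The cross product is nonzero, so the points do not lie on one line.

No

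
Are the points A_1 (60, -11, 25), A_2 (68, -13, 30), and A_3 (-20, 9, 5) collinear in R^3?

No

A_1A_2 = (8, -2, 5), A_1A_3 = (-80, 20, -20).
A_1A_2 × A_1A_3 = (-60, -240, 0).
The cross product is nonzero, so the points do not lie on one line.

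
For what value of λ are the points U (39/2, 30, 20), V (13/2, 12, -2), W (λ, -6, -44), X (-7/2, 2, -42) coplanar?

-17/2

Coplanarity ⇔ det[UV; UW; UX] = 0.
Expanding, this is linear in λ: (-500)λ + (-4250) = 0.
So λ = -17/2.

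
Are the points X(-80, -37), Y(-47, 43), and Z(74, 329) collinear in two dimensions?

No

XY = (33, 80), XZ = (154, 366).
Twice the signed area of △XYZ is (33)(366) − (80)(154) = -242.
The area is nonzero, so the three points are not collinear.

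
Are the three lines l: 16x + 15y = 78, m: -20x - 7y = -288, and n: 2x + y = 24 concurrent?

No

Intersecting l and m: solving the 2×2 system gives (x, y) = (1887/94, -762/47).
Substitute into n: (2)(1887/94) + (1)(-762/47) = 1125/47.
But n requires 24 ≠ 1125/47, so the three lines have no common point.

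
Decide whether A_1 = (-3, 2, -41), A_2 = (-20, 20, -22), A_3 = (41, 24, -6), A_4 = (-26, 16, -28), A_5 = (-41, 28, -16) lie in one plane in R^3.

Yes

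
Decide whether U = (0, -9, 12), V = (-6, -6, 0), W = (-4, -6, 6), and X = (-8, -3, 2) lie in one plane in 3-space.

With U as base: UV = (-6, 3, -12), UW = (-4, 3, -6), UX = (-8, 6, -10).
UW × UX = (6, 8, 0).
UV · (UW × UX) = -12.
Since -12 ≠ 0, the four points are not coplanar.

No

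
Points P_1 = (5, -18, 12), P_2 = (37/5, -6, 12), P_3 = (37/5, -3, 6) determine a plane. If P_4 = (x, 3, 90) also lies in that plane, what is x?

The plane through P_1, P_2, P_3 has equation −72x + (72/5)y + (36/5)z = -2664/5.
Substituting P_4: (-72)x + (3456/5) = -2664/5, so x = 17.

17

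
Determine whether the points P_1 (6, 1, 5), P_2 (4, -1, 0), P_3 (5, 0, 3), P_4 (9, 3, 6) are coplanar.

The four points are coplanar iff the 3×3 determinant with rows P_1P_2, P_1P_3, P_1P_4 is zero.
Rows: (-2, -2, -5), (-1, -1, -2), (3, 2, 1).
Expanding along the first row: (-2)(3) − (-2)(5) + (-5)(1) = -1.
Nonzero ⇒ not coplanar.

No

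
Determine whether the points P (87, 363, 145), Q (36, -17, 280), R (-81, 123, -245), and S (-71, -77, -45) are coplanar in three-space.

The four points are coplanar iff the 3×3 determinant with rows PQ, PR, PS is zero.
Rows: (-51, -380, 135), (-168, -240, -390), (-158, -440, -190).
Expanding along the first row: (-51)(-126000) − (-380)(-29700) + (135)(36000) = 0.
Zero determinant ⇒ coplanar.

Yes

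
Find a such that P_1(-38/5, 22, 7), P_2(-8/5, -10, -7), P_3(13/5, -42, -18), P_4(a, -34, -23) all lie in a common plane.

31/5

Normal to plane P_1P_2P_3: n = (-96, 36/5, -288/5); plane equation n·P = 2424/5.
Requiring n·P_4 = 2424/5: (-96)a + (1080) = 2424/5.
So a = 31/5.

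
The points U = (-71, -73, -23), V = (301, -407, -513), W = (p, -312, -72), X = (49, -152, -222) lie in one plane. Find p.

79

The points are coplanar iff UV · (UW × UX) = 0.
Expanding, this is linear in p: (-27756)p + (2192724) = 0.
So p = 79.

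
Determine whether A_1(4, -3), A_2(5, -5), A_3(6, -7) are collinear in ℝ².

Yes

A_1A_2 = (1, -2), A_1A_3 = (2, -4).
Twice the signed area of △A_1A_2A_3 is (1)(-4) − (-2)(2) = 0.
The triangle is degenerate (zero area), so the points are collinear.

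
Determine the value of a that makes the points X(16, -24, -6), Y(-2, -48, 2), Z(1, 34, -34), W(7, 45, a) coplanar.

-38

Normal to plane XYZ: n = (208, -624, -1404); plane equation n·P = 26728.
Requiring n·W = 26728: (-1404)a + (-26624) = 26728.
So a = -38.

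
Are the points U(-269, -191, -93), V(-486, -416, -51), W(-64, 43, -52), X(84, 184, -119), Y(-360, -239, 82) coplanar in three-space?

The plane through U, V, W has normal n = UV × UW = (-19053, 17507, -4653) and equation n·P = 2214149.
Checking the remaining points: n·X = 2174543, n·Y = 2293361.
Since n·X = 2174543 ≠ 2214149, X is off the plane and the points are not all coplanar.

No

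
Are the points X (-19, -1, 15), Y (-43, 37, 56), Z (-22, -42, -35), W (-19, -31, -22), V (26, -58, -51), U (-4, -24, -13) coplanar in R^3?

The plane through X, Y, Z has normal n = XY × XZ = (-219, -1323, 1098) and equation n·P = 21954.
Checking the remaining points: n·W = 21018, n·V = 15042, n·U = 18354.
Since n·W = 21018 ≠ 21954, W is off the plane and the points are not all coplanar.

No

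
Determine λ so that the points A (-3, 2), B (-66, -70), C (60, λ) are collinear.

Collinearity: (C − A) must be parallel to (B − A) = (-63, -72).
Cross-multiplying the components: (λ − 2)·(-63) = (63)·(-72).
Solving gives λ = 74.

74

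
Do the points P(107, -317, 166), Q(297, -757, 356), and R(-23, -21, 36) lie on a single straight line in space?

PQ = (190, -440, 190), PR = (-130, 296, -130).
PQ × PR = (960, 0, -960).
The cross product is nonzero, so the points do not lie on one line.

No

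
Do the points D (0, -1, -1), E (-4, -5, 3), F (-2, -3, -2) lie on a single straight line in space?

No

DE = (-4, -4, 4), DF = (-2, -2, -1).
Comparing components 2 and 3: (-4)(-1) − (4)(-2) = 12 ≠ 0, so DE and DF are not parallel and the points are not collinear.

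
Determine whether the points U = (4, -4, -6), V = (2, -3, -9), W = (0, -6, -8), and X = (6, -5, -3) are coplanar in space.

With U as base: UV = (-2, 1, -3), UW = (-4, -2, -2), UX = (2, -1, 3).
UW × UX = (-8, 8, 8).
UV · (UW × UX) = 0.
The scalar triple product vanishes, so the four points are coplanar.

Yes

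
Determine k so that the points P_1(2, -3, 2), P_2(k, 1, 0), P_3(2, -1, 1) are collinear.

Direction P_1P_3 = (0, 2, -1). From the y-coordinate of P_2, the parameter along the line is τ = (1 − (-3))/2 = 2.
Then k = 2 + 2·(0) = 2.

2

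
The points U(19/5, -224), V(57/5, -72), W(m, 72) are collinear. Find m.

93/5

Collinearity: (W − U) must be parallel to (V − U) = (38/5, 152).
Cross-multiplying the components: (m − 19/5)·(152) = (296)·(38/5).
Solving gives m = 93/5.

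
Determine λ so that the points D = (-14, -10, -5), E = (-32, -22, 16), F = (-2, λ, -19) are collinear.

Direction DE = (-18, -12, 21). From the x-coordinate of F, the parameter along the line is τ = (-2 − (-14))/(-18) = -2/3.
Then λ = (-10) + (-2/3)·(-12) = -2.

-2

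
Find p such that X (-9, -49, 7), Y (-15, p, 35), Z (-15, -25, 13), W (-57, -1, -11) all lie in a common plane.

23

Normal to plane XZW: n = (-720, -396, 864); plane equation n·P = 31932.
Requiring n·Y = 31932: (-396)p + (41040) = 31932.
So p = 23.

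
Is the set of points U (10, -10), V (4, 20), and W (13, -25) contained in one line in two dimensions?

Yes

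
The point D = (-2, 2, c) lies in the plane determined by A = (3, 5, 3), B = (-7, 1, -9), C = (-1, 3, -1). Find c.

-1

A normal to the plane is n = AB × AC = (-8, 8, 4).
D lies in the plane iff n · AD = 0.
This gives (4)c + (4) = 0, so c = -1.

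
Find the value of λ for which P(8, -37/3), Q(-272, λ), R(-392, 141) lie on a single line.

95

Collinearity: (Q − P) must be parallel to (R − P) = (-400, 460/3).
Cross-multiplying the components: (λ − (-37/3))·(-400) = (-280)·(460/3).
Solving gives λ = 95.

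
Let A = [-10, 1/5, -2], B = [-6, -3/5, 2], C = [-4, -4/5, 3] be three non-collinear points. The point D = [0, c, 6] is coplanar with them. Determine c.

A normal to the plane is n = AB × AC = (0, 4, 4/5).
D lies in the plane iff n · AD = 0.
This gives (4)c + (28/5) = 0, so c = -7/5.

-7/5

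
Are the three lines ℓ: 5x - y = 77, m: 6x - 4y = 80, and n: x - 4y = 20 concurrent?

No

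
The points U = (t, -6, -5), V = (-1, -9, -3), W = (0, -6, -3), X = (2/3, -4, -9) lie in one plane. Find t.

The points are coplanar iff UV · (UW × UX) = 0.
Expanding, this is linear in t: (18)t + (0) = 0.
So t = 0.

0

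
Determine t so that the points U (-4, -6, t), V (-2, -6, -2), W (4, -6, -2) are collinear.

Direction VW = (6, 0, 0). From the x-coordinate of U, the parameter along the line is τ = (-4 − (-2))/6 = -1/3.
Then t = (-2) + (-1/3)·(0) = -2.

-2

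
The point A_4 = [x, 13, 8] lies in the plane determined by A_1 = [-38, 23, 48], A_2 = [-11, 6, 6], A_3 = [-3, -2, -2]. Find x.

-16

The plane through A_1, A_2, A_3 has equation −200x − 120y − 80z = 1000.
Substituting A_4: (-200)x + (-2200) = 1000, so x = -16.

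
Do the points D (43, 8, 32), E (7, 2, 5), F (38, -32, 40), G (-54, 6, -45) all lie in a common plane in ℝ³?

With D as base: DE = (-36, -6, -27), DF = (-5, -40, 8), DG = (-97, -2, -77).
DF × DG = (3096, -1161, -3870).
DE · (DF × DG) = 0.
The scalar triple product vanishes, so the four points are coplanar.

Yes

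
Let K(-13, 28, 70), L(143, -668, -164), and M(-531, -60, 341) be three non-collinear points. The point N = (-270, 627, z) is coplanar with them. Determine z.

The plane through K, L, M has equation −209208x + 78936y − 374256z = -21268008.
Substituting N: (-374256)z + (105979032) = -21268008, so z = 340.

340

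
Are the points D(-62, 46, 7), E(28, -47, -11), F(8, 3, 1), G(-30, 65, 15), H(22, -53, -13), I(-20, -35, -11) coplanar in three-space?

No

The plane through D, E, F has normal n = DE × DF = (-216, -720, 2640) and equation n·P = -1248.
Checking the remaining points: n·G = -720, n·H = -912, n·I = 480.
Since n·G = -720 ≠ -1248, G is off the plane and the points are not all coplanar.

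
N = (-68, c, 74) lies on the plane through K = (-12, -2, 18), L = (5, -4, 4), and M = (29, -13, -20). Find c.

19

Coplanarity requires KL · (KM × KN) = 0.
KL = (17, -2, -14), KM = (41, -11, -38); the triple product is linear in c with coefficient 72 and constant term -1368.
Setting it to zero: c = 19.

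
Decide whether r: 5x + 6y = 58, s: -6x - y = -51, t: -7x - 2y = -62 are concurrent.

Lines aᵢx + bᵢy = cᵢ with pairwise distinct directions are concurrent exactly when det[aᵢ bᵢ cᵢ] = 0.
Here the determinant is 0.
It vanishes, so the lines are concurrent at (8, 3).

Yes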